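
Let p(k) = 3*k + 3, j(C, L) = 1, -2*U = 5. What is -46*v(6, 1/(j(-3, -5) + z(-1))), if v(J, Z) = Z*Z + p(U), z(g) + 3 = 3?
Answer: 161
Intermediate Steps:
U = -5/2 (U = -½*5 = -5/2 ≈ -2.5000)
z(g) = 0 (z(g) = -3 + 3 = 0)
p(k) = 3 + 3*k
v(J, Z) = -9/2 + Z² (v(J, Z) = Z*Z + (3 + 3*(-5/2)) = Z² + (3 - 15/2) = Z² - 9/2 = -9/2 + Z²)
-46*v(6, 1/(j(-3, -5) + z(-1))) = -46*(-9/2 + (1/(1 + 0))²) = -46*(-9/2 + (1/1)²) = -46*(-9/2 + 1²) = -46*(-9/2 + 1) = -46*(-7/2) = 161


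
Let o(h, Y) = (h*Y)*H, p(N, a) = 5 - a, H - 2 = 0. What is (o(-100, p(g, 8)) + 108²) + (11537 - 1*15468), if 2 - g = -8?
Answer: 8333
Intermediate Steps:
g = 10 (g = 2 - 1*(-8) = 2 + 8 = 10)
H = 2 (H = 2 + 0 = 2)
o(h, Y) = 2*Y*h (o(h, Y) = (h*Y)*2 = (Y*h)*2 = 2*Y*h)
(o(-100, p(g, 8)) + 108²) + (11537 - 1*15468) = (2*(5 - 1*8)*(-100) + 108²) + (11537 - 1*15468) = (2*(5 - 8)*(-100) + 11664) + (11537 - 15468) = (2*(-3)*(-100) + 11664) - 3931 = (600 + 11664) - 3931 = 12264 - 3931 = 8333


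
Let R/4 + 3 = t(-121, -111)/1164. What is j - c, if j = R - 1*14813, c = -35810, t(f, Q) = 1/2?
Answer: 12213271/582 ≈ 20985.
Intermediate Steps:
t(f, Q) = ½
R = -6983/582 (R = -12 + 4*((½)/1164) = -12 + 4*((½)*(1/1164)) = -12 + 4*(1/2328) = -12 + 1/582 = -6983/582 ≈ -11.998)
j = -8628149/582 (j = -6983/582 - 1*14813 = -6983/582 - 14813 = -8628149/582 ≈ -14825.)
j - c = -8628149/582 - 1*(-35810) = -8628149/582 + 35810 = 12213271/582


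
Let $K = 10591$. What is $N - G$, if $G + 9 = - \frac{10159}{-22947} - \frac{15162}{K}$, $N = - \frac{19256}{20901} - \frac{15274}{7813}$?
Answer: $\frac{13441847746813840}{1889854976079681} \approx 7.1126$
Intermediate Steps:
$N = - \frac{469689002}{163299513}$ ($N = \left(-19256\right) \frac{1}{20901} - \frac{15274}{7813} = - \frac{19256}{20901} - \frac{15274}{7813} = - \frac{469689002}{163299513} \approx -2.8762$)
$G = - \frac{346801934}{34718811}$ ($G = -9 - \left(- \frac{10159}{22947} + \frac{2166}{1513}\right) = -9 - \frac{34332635}{34718811} = - \frac{346801934}{34718811} \approx -9.9889$)
$N - G = - \frac{469689002}{163299513} - - \frac{346801934}{34718811} = - \frac{469689002}{163299513} + \frac{346801934}{34718811} = \frac{13441847746813840}{1889854976079681}$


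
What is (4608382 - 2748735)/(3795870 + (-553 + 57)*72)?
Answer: 1859647/3760158 ≈ 0.49457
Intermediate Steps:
(4608382 - 2748735)/(3795870 + (-553 + 57)*72) = 1859647/(3795870 - 496*72) = 1859647/(3795870 - 35712) = 1859647/3760158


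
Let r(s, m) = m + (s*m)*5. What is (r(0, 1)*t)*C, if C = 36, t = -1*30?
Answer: -1080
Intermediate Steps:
r(s, m) = m + 5*m*s (r(s, m) = m + (m*s)*5 = m + 5*m*s)
t = -30
(r(0, 1)*t)*C = ((1*(1 + 5*0))*(-30))*36 = ((1*(1 + 0))*(-30))*36 = ((1*1)*(-30))*36 = (1*(-30))*36 = -30*36 = -1080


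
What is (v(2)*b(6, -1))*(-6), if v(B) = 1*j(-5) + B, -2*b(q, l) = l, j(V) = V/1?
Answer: 9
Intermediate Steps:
j(V) = V (j(V) = V*1 = V)
b(q, l) = -l/2
v(B) = -5 + B (v(B) = 1*(-5) + B = -5 + B)
(v(2)*b(6, -1))*(-6) = ((-5 + 2)*(-½*(-1)))*(-6) = -3*½*(-6) = -3/2*(-6) = 9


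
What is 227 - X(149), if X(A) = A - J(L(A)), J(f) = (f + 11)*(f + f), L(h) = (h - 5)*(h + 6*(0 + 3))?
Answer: 1157141742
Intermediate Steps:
L(h) = (-5 + h)*(18 + h) (L(h) = (-5 + h)*(h + 6*3) = (-5 + h)*(h + 18) = (-5 + h)*(18 + h))
J(f) = 2*f*(11 + f) (J(f) = (11 + f)*(2*f) = 2*f*(11 + f))
X(A) = A - 2*(-90 + A**2 + 13*A)*(-79 + A**2 + 13*A) (X(A) = A - 2*(-90 + A**2 + 13*A)*(11 + (-90 + A**2 + 13*A)) = A - 2*(-90 + A**2 + 13*A)*(-79 + A**2 + 13*A))
227 - X(149) = 227 - (-14220 - 52*149**3 - 2*149**4 + 4395*149) = 227 - (-14220 - 52*3307949 - 2*492884401 + 654855) = 227 - (-14220 - 172013348 - 985768802 + 654855) = 227 - 1*(-1157141515) = 227 + 1157141515 = 1157141742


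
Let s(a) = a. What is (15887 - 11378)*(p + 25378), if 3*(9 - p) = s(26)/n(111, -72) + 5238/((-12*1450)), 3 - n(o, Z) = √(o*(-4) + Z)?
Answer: 464749061337/4060 - 26052*I*√129/175 ≈ 1.1447e+8 - 1690.8*I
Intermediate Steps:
n(o, Z) = 3 - √(Z - 4*o) (n(o, Z) = 3 - √(o*(-4) + Z) = 3 - √(-4*o + Z) = 3 - √(Z - 4*o))
p = 26391/2900 - 26/(3*(3 - 2*I*√129)) (p = 9 - (26/(3 - √(-72 - 4*111)) + 5238/((-12*1450)))/3 = 9 - (26/(3 - √(-72 - 444)) + 5238/(-17400))/3 = 9 - (26/(3 - √(-516)) + 5238*(-1/17400))/3 = 9 - (26/(3 - 2*I*√129) - 873/2900)/3 = 9 - (-873/2900 + 26/(3 - 2*I*√129))/3 = 9 + (291/2900 - 26/(3*(3 - 2*I*√129))) = 26391/2900 - 26/(3*(3 - 2*I*√129)) ≈ 9.0508 - 0.37499*I)
(15887 - 11378)*(p + 25378) = (15887 - 11378)*((110239/12180 - 52*I*√129/1575) + 25378) = 4509*(309214279/12180 - 52*I*√129/1575) = 464749061337/4060 - 26052*I*√129/175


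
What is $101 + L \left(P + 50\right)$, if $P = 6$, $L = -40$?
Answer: $-2139$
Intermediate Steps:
$101 + L \left(P + 50\right) = 101 - 40 \left(6 + 50\right) = 101 - 2240 = -2139$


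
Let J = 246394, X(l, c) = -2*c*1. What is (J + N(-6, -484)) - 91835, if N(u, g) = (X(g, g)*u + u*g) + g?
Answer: 151171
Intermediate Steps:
X(l, c) = -2*c
N(u, g) = g - g*u (N(u, g) = ((-2*g)*u + u*g) + g = (-2*g*u + g*u) + g = -g*u + g = g - g*u)
(J + N(-6, -484)) - 91835 = (246394 - 484*(1 - 1*(-6))) - 91835 = (246394 - 484*(1 + 6)) - 91835 = (246394 - 484*7) - 91835 = (246394 - 3388) - 91835 = 243006 - 91835 = 151171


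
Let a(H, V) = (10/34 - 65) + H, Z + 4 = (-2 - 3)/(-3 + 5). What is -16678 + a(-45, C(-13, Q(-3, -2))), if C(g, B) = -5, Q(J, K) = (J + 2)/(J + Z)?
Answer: -285391/17 ≈ -16788.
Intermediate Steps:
Z = -13/2 (Z = -4 + (-2 - 3)/(-3 + 5) = -4 - 5/2 = -13/2 ≈ -6.5000)
Q(J, K) = (2 + J)/(-13/2 + J) (Q(J, K) = (J + 2)/(J - 13/2) = (2 + J)/(-13/2 + J))
a(H, V) = -1100/17 + H (a(H, V) = (10*(1/34) - 65) + H = (5/17 - 65) + H = -1100/17 + H)
-16678 + a(-45, C(-13, Q(-3, -2))) = -16678 + (-1100/17 - 45) = -16678 - 1865/17 = -285391/17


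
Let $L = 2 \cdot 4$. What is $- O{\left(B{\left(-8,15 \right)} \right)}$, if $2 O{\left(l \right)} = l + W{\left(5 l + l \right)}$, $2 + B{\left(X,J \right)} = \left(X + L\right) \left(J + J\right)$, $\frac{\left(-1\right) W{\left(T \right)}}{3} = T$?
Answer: $-17$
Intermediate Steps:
$W{\left(T \right)} = - 3 T$
$L = 8$
$B{\left(X,J \right)} = -2 + 2 J \left(8 + X\right)$ ($B{\left(X,J \right)} = -2 + \left(X + 8\right) \left(J + J\right) = -2 + \left(8 + X\right) 2 J = -2 + 2 J \left(8 + X\right)$)
$O{\left(l \right)} = - \frac{17 l}{2}$ ($O{\left(l \right)} = \frac{l - 3 \left(5 l + l\right)}{2} = \frac{l - 3 \cdot 6 l}{2} = \frac{l - 18 l}{2} = \frac{\left(-17\right) l}{2} = - \frac{17 l}{2}$)
$- O{\left(B{\left(-8,15 \right)} \right)} = - \frac{\left(-17\right) \left(-2 + 16 \cdot 15 + 2 \cdot 15 \left(-8\right)\right)}{2} = - \frac{\left(-17\right) \left(-2 + 240 - 240\right)}{2} = - \frac{\left(-17\right) \left(-2\right)}{2} = \left(-1\right) 17 = -17$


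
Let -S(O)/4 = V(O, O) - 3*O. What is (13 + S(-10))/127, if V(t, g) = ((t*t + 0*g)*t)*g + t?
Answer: -40067/127 ≈ -315.49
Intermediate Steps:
V(t, g) = t + g*t**3 (V(t, g) = ((t**2 + 0)*t)*g + t = (t**2*t)*g + t = t**3*g + t = g*t**3 + t = t + g*t**3)
S(O) = -4*O**4 + 8*O (S(O) = -4*((O + O*O**3) - 3*O) = -4*((O + O**4) - 3*O) = -4*(O**4 - 2*O) = -4*O**4 + 8*O)
(13 + S(-10))/127 = (13 + 4*(-10)*(2 - 1*(-10)**3))/127 = (13 + 4*(-10)*(2 - 1*(-1000)))/127 = (13 + 4*(-10)*(2 + 1000))/127 = (13 + 4*(-10)*1002)/127 = (13 - 40080)/127 = (1/127)*(-40067) = -40067/127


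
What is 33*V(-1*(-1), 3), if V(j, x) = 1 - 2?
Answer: -33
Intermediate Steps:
V(j, x) = -1
33*V(-1*(-1), 3) = 33*(-1) = -33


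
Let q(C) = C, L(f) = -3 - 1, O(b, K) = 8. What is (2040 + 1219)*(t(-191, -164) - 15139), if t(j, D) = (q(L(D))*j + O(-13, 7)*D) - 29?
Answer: -51218444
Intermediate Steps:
L(f) = -4
t(j, D) = -29 - 4*j + 8*D (t(j, D) = (-4*j + 8*D) - 29 = -29 - 4*j + 8*D)
(2040 + 1219)*(t(-191, -164) - 15139) = (2040 + 1219)*((-29 - 4*(-191) + 8*(-164)) - 15139) = 3259*((-29 + 764 - 1312) - 15139) = 3259*(-577 - 15139) = 3259*(-15716) = -51218444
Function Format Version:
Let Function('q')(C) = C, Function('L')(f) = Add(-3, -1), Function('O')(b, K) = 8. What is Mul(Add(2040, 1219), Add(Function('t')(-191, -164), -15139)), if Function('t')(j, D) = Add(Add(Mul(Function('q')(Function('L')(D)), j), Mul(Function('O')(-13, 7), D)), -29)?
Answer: -51218444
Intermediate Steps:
Function('L')(f) = -4
Function('t')(j, D) = Add(-29, Mul(-4, j), Mul(8, D)) (Function('t')(j, D) = Add(Add(Mul(-4, j), Mul(8, D)), -29) = Add(-29, Mul(-4, j), Mul(8, D)))
Mul(Add(2040, 1219), Add(Function('t')(-191, -164), -15139)) = Mul(Add(2040, 1219), Add(Add(-29, Mul(-4, -191), Mul(8, -164)), -15139)) = Mul(3259, Add(Add(-29, 764, -1312), -15139)) = Mul(3259, Add(-577, -15139)) = Mul(3259, -15716) = -51218444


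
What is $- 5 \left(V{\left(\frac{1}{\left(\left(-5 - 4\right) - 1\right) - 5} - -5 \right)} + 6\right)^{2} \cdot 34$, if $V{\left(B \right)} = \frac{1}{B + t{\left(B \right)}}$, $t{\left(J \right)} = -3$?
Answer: $- \frac{6072570}{841} \approx -7220.7$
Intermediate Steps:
$V{\left(B \right)} = \frac{1}{-3 + B}$ ($V{\left(B \right)} = \frac{1}{B - 3} = \frac{1}{-3 + B}$)
$- 5 \left(V{\left(\frac{1}{\left(\left(-5 - 4\right) - 1\right) - 5} - -5 \right)} + 6\right)^{2} \cdot 34 = - 5 \left(\frac{1}{-3 + \left(\frac{1}{\left(\left(-5 - 4\right) - 1\right) - 5} - -5\right)} + 6\right)^{2} \cdot 34 = - 5 \left(\frac{1}{-3 + \left(\frac{1}{\left(\left(-5 - 4\right) - 1\right) - 5} + 5\right)} + 6\right)^{2} \cdot 34 = - 5 \left(\frac{1}{-3 + \left(\frac{1}{\left(-9 - 1\right) - 5} + 5\right)} + 6\right)^{2} \cdot 34 = - 5 \left(\frac{1}{-3 + \left(\frac{1}{-10 - 5} + 5\right)} + 6\right)^{2} \cdot 34 = - 5 \left(\frac{1}{-3 + \left(\frac{1}{-15} + 5\right)} + 6\right)^{2} \cdot 34 = - 5 \left(\frac{1}{-3 + \left(- \frac{1}{15} + 5\right)} + 6\right)^{2} \cdot 34 = - 5 \left(\frac{1}{-3 + \frac{74}{15}} + 6\right)^{2} \cdot 34 = - 5 \left(\frac{1}{\frac{29}{15}} + 6\right)^{2} \cdot 34 = - 5 \left(\frac{15}{29} + 6\right)^{2} \cdot 34 = - 5 \left(\frac{189}{29}\right)^{2} \cdot 34 = \left(-5\right) \frac{35721}{841} \cdot 34 = \left(- \frac{178605}{841}\right) 34 = - \frac{6072570}{841}$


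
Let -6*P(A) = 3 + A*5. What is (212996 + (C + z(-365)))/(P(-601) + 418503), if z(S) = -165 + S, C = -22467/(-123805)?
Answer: 78913126791/155624123050 ≈ 0.50708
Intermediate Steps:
C = 22467/123805 (C = -22467*(-1/123805) = 22467/123805 ≈ 0.18147)
P(A) = -½ - 5*A/6 (P(A) = -(3 + A*5)/6 = -(3 + 5*A)/6 = -½ - 5*A/6)
(212996 + (C + z(-365)))/(P(-601) + 418503) = (212996 + (22467/123805 + (-165 - 365)))/((-½ - ⅚*(-601)) + 418503) = (212996 + (22467/123805 - 530))/((-½ + 3005/6) + 418503) = (212996 - 65594183/123805)/(1501/3 + 418503) = 26304375597/(123805*(1257010/3)) = (26304375597/123805)*(3/1257010) = 78913126791/155624123050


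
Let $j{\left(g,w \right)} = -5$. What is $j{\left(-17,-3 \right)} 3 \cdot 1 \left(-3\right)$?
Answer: $45$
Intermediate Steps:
$j{\left(-17,-3 \right)} 3 \cdot 1 \left(-3\right) = - 5 \cdot 3 \cdot 1 \left(-3\right) = - 5 \cdot 3 \left(-3\right) = \left(-5\right) \left(-9\right) = 45$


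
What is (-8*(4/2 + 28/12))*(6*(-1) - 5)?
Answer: 1144/3 ≈ 381.33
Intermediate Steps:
(-8*(4/2 + 28/12))*(6*(-1) - 5) = (-8*(4*(½) + 28*(1/12)))*(-6 - 5) = -8*(2 + 7/3)*(-11) = -8*13/3*(-11) = -104/3*(-11) = 1144/3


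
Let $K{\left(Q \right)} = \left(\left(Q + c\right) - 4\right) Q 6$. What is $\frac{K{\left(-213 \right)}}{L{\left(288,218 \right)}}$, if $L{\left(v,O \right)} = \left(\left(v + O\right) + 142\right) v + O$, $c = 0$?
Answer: $\frac{138663}{93421} \approx 1.4843$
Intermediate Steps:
$K{\left(Q \right)} = 6 Q \left(-4 + Q\right)$ ($K{\left(Q \right)} = \left(\left(Q + 0\right) - 4\right) Q 6 = \left(Q - 4\right) Q 6 = \left(-4 + Q\right) Q 6 = Q \left(-4 + Q\right) 6 = 6 Q \left(-4 + Q\right)$)
$L{\left(v,O \right)} = O + v \left(142 + O + v\right)$ ($L{\left(v,O \right)} = \left(\left(O + v\right) + 142\right) v + O = \left(142 + O + v\right) v + O = v \left(142 + O + v\right) + O = O + v \left(142 + O + v\right)$)
$\frac{K{\left(-213 \right)}}{L{\left(288,218 \right)}} = \frac{6 \left(-213\right) \left(-4 - 213\right)}{218 + 288^{2} + 142 \cdot 288 + 218 \cdot 288} = \frac{6 \left(-213\right) \left(-217\right)}{218 + 82944 + 40896 + 62784} = \frac{277326}{186842} = 277326 \cdot \frac{1}{186842} = \frac{138663}{93421}$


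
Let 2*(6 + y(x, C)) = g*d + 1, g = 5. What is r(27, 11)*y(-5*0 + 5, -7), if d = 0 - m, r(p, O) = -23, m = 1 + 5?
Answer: 943/2 ≈ 471.50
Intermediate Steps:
m = 6
d = -6 (d = 0 - 1*6 = 0 - 6 = -6)
y(x, C) = -41/2 (y(x, C) = -6 + (5*(-6) + 1)/2 = -6 + (-30 + 1)/2 = -6 + (½)*(-29) = -6 - 29/2 = -41/2)
r(27, 11)*y(-5*0 + 5, -7) = -23*(-41/2) = 943/2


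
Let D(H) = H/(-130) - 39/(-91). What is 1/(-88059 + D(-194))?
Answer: -455/40065971 ≈ -1.1356e-5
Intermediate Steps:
D(H) = 3/7 - H/130 (D(H) = H*(-1/130) - 39*(-1/91) = -H/130 + 3/7 = 3/7 - H/130)
1/(-88059 + D(-194)) = 1/(-88059 + (3/7 - 1/130*(-194))) = 1/(-88059 + (3/7 + 97/65)) = 1/(-88059 + 874/455) = 1/(-40065971/455) = -455/40065971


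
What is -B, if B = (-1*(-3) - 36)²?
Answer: -1089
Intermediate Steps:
B = 1089 (B = (3 - 36)² = (-33)² = 1089)
-B = -1*1089 = -1089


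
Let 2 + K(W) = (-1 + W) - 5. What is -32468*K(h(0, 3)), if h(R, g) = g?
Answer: 162340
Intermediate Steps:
K(W) = -8 + W (K(W) = -2 + ((-1 + W) - 5) = -2 + (-6 + W) = -8 + W)
-32468*K(h(0, 3)) = -32468*(-8 + 3) = -32468*(-5) = 162340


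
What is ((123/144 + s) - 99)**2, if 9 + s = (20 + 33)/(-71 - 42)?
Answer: 340709192209/29419776 ≈ 11581.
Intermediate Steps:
s = -1070/113 (s = -9 + (20 + 33)/(-71 - 42) = -9 + 53/(-113) = -9 + 53*(-1/113) = -9 - 53/113 = -1070/113 ≈ -9.4690)
((123/144 + s) - 99)**2 = ((123/144 - 1070/113) - 99)**2 = ((123*(1/144) - 1070/113) - 99)**2 = ((41/48 - 1070/113) - 99)**2 = (-46727/5424 - 99)**2 = (-583703/5424)**2 = 340709192209/29419776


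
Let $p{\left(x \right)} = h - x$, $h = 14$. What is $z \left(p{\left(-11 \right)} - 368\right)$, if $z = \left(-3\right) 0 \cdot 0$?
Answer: $0$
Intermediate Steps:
$p{\left(x \right)} = 14 - x$
$z = 0$ ($z = 0 \cdot 0 = 0$)
$z \left(p{\left(-11 \right)} - 368\right) = 0 \left(\left(14 - -11\right) - 368\right) = 0 \left(\left(14 + 11\right) - 368\right) = 0 \left(25 - 368\right) = 0 \left(-343\right) = 0$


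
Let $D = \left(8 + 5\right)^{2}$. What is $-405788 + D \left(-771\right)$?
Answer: $-536087$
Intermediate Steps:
$D = 169$ ($D = 13^{2} = 169$)
$-405788 + D \left(-771\right) = -405788 + 169 \left(-771\right) = -405788 - 130299 = -536087$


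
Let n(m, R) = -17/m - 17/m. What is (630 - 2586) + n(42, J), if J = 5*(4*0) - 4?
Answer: -41093/21 ≈ -1956.8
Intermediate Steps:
J = -4 (J = 5*0 - 4 = 0 - 4 = -4)
n(m, R) = -34/m
(630 - 2586) + n(42, J) = (630 - 2586) - 34/42 = -1956 - 34*1/42 = -1956 - 17/21 = -41093/21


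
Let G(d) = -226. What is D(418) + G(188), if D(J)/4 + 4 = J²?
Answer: 698654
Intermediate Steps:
D(J) = -16 + 4*J²
D(418) + G(188) = (-16 + 4*418²) - 226 = (-16 + 4*174724) - 226 = (-16 + 698896) - 226 = 698880 - 226 = 698654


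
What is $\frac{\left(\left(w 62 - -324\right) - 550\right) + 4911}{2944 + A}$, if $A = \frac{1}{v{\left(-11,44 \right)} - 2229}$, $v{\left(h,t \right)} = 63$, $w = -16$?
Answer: $\frac{7999038}{6376703} \approx 1.2544$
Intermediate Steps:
$A = - \frac{1}{2166}$ ($A = \frac{1}{63 - 2229} = \frac{1}{-2166} = - \frac{1}{2166} \approx -0.00046168$)
$\frac{\left(\left(w 62 - -324\right) - 550\right) + 4911}{2944 + A} = \frac{\left(\left(\left(-16\right) 62 - -324\right) - 550\right) + 4911}{2944 - \frac{1}{2166}} = \frac{\left(\left(-992 + 324\right) - 550\right) + 4911}{\frac{6376703}{2166}} = \left(\left(-668 - 550\right) + 4911\right) \frac{2166}{6376703} = \left(-1218 + 4911\right) \frac{2166}{6376703} = 3693 \cdot \frac{2166}{6376703} = \frac{7999038}{6376703}$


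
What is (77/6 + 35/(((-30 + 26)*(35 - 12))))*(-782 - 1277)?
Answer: -7076783/276 ≈ -25641.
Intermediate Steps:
(77/6 + 35/(((-30 + 26)*(35 - 12))))*(-782 - 1277) = (77*(1/6) + 35/((-4*23)))*(-2059) = (77/6 + 35/(-92))*(-2059) = (77/6 + 35*(-1/92))*(-2059) = (77/6 - 35/92)*(-2059) = (3437/276)*(-2059) = -7076783/276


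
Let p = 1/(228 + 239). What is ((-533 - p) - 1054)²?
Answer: 549273676900/218089 ≈ 2.5186e+6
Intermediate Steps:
p = 1/467 ≈ 0.0021413
((-533 - p) - 1054)² = ((-533 - 1*1/467) - 1054)² = ((-533 - 1/467) - 1054)² = (-248912/467 - 1054)² = (-741130/467)² = 549273676900/218089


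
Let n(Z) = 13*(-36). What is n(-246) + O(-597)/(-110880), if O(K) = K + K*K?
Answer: -4353971/9240 ≈ -471.21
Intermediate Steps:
O(K) = K + K**2
n(Z) = -468
n(-246) + O(-597)/(-110880) = -468 - 597*(1 - 597)/(-110880) = -468 - 597*(-596)*(-1/110880) = -468 + 355812*(-1/110880) = -468 - 29651/9240 = -4353971/9240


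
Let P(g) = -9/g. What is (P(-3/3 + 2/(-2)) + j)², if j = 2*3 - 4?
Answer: 169/4 ≈ 42.250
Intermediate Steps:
j = 2 (j = 6 - 4 = 2)
(P(-3/3 + 2/(-2)) + j)² = (-9/(-3/3 + 2/(-2)) + 2)² = (-9/(-3*⅓ + 2*(-½)) + 2)² = (-9/(-1 - 1) + 2)² = (-9/(-2) + 2)² = (-9*(-½) + 2)² = (9/2 + 2)² = (13/2)² = 169/4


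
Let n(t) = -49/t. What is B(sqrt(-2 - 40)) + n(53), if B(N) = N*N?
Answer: -2275/53 ≈ -42.924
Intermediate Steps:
B(N) = N**2
B(sqrt(-2 - 40)) + n(53) = (sqrt(-2 - 40))**2 - 49/53 = (sqrt(-42))**2 - 49*1/53 = (I*sqrt(42))**2 - 49/53 = -42 - 49/53 = -2275/53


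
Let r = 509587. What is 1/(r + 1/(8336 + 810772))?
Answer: 819108/417406788397 ≈ 1.9624e-6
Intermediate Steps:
1/(r + 1/(8336 + 810772)) = 1/(509587 + 1/(8336 + 810772)) = 1/(509587 + 1/819108) = 1/(417406788397/819108) = 819108/417406788397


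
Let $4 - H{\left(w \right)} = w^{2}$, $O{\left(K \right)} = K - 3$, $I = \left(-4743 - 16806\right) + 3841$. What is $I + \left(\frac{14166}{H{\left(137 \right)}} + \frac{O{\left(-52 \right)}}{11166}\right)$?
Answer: $- \frac{45808842871}{2586790} \approx -17709.0$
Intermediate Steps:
$I = -17708$ ($I = -21549 + 3841 = -17708$)
$O{\left(K \right)} = -3 + K$ ($O{\left(K \right)} = K - 3 = -3 + K$)
$H{\left(w \right)} = 4 - w^{2}$
$I + \left(\frac{14166}{H{\left(137 \right)}} + \frac{O{\left(-52 \right)}}{11166}\right) = -17708 + \left(\frac{14166}{4 - 137^{2}} + \frac{-3 - 52}{11166}\right) = -17708 + \left(\frac{14166}{4 - 18769} - \frac{55}{11166}\right) = -17708 + \left(\frac{14166}{-18765} - \frac{55}{11166}\right) = -17708 + \left(14166 \left(- \frac{1}{18765}\right) - \frac{55}{11166}\right) = -17708 - \frac{1965551}{2586790} = - \frac{45808842871}{2586790}$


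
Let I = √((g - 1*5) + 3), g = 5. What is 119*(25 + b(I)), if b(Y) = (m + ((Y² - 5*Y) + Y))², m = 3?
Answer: 12971 - 5712*√3 ≈ 3077.5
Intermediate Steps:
I = √3 (I = √((5 - 1*5) + 3) = √((5 - 5) + 3) = √(0 + 3) = √3 ≈ 1.7320)
b(Y) = (3 + Y² - 4*Y)² (b(Y) = (3 + ((Y² - 5*Y) + Y))² = (3 + (Y² - 4*Y))² = (3 + Y² - 4*Y)²)
119*(25 + b(I)) = 119*(25 + (3 + (√3)² - 4*√3)²) = 119*(25 + (3 + 3 - 4*√3)²) = 119*(25 + (6 - 4*√3)²) = 2975 + 119*(6 - 4*√3)²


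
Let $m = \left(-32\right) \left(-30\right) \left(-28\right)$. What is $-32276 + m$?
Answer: $-59156$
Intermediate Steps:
$m = -26880$ ($m = 960 \left(-28\right) = -26880$)
$-32276 + m = -32276 - 26880 = -59156$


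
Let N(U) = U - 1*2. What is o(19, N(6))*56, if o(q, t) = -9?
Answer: -504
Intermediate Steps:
N(U) = -2 + U (N(U) = U - 2 = -2 + U)
o(19, N(6))*56 = -9*56 = -504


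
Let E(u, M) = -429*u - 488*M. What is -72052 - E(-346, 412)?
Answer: -19430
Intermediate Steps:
E(u, M) = -488*M - 429*u
-72052 - E(-346, 412) = -72052 - (-488*412 - 429*(-346)) = -72052 - (-201056 + 148434) = -72052 - 1*(-52622) = -72052 + 52622 = -19430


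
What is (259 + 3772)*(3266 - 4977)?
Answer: -6897041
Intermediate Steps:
(259 + 3772)*(3266 - 4977) = 4031*(-1711) = -6897041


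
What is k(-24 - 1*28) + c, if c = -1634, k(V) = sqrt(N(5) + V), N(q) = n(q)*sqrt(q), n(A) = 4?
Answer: -1634 + 2*I*sqrt(13 - sqrt(5)) ≈ -1634.0 + 6.5617*I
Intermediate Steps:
N(q) = 4*sqrt(q)
k(V) = sqrt(V + 4*sqrt(5)) (k(V) = sqrt(4*sqrt(5) + V) = sqrt(V + 4*sqrt(5)))
k(-24 - 1*28) + c = sqrt((-24 - 1*28) + 4*sqrt(5)) - 1634 = sqrt((-24 - 28) + 4*sqrt(5)) - 1634 = sqrt(-52 + 4*sqrt(5)) - 1634 = -1634 + sqrt(-52 + 4*sqrt(5))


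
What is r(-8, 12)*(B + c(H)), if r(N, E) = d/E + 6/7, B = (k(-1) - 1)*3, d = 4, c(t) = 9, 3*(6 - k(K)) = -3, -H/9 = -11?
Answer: 225/7 ≈ 32.143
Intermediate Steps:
H = 99 (H = -9*(-11) = 99)
k(K) = 7 (k(K) = 6 - ⅓*(-3) = 6 + 1 = 7)
B = 18 (B = (7 - 1)*3 = 6*3 = 18)
r(N, E) = 6/7 + 4/E (r(N, E) = 4/E + 6/7 = 6/7 + 4/E)
r(-8, 12)*(B + c(H)) = (6/7 + 4/12)*(18 + 9) = (6/7 + 4*(1/12))*27 = (6/7 + ⅓)*27 = (25/21)*27 = 225/7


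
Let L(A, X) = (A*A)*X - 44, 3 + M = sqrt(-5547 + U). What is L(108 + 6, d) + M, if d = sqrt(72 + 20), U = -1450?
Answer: -47 + 25992*sqrt(23) + I*sqrt(6997) ≈ 1.2461e+5 + 83.648*I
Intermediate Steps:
d = 2*sqrt(23) (d = sqrt(92) = 2*sqrt(23) ≈ 9.5917)
M = -3 + I*sqrt(6997) (M = -3 + sqrt(-5547 - 1450) = -3 + sqrt(-6997) = -3 + I*sqrt(6997) ≈ -3.0 + 83.648*I)
L(A, X) = -44 + X*A**2 (L(A, X) = A**2*X - 44 = X*A**2 - 44 = -44 + X*A**2)
L(108 + 6, d) + M = (-44 + (2*sqrt(23))*(108 + 6)**2) + (-3 + I*sqrt(6997)) = (-44 + (2*sqrt(23))*114**2) + (-3 + I*sqrt(6997)) = (-44 + (2*sqrt(23))*12996) + (-3 + I*sqrt(6997)) = (-44 + 25992*sqrt(23)) + (-3 + I*sqrt(6997)) = -47 + 25992*sqrt(23) + I*sqrt(6997)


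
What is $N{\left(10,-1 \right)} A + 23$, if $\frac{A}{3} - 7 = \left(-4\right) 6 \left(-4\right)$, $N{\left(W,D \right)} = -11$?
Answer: $-3376$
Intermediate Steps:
$A = 309$ ($A = 21 + 3 \left(-4\right) 6 \left(-4\right) = 21 + 3 \left(\left(-24\right) \left(-4\right)\right) = 21 + 3 \cdot 96 = 21 + 288 = 309$)
$N{\left(10,-1 \right)} A + 23 = \left(-11\right) 309 + 23 = -3399 + 23 = -3376$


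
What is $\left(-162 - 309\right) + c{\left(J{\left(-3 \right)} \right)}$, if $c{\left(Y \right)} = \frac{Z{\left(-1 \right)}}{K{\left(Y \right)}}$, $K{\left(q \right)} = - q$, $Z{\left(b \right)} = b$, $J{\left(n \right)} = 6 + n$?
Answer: $- \frac{1412}{3} \approx -470.67$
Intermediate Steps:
$c{\left(Y \right)} = \frac{1}{Y}$ ($c{\left(Y \right)} = - \frac{1}{\left(-1\right) Y} = - \frac{-1}{Y} = \frac{1}{Y}$)
$\left(-162 - 309\right) + c{\left(J{\left(-3 \right)} \right)} = \left(-162 - 309\right) + \frac{1}{6 - 3} = -471 + \frac{1}{3} = - \frac{1412}{3}$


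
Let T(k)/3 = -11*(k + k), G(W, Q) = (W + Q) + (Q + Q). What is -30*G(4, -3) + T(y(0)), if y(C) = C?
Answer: 150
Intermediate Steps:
G(W, Q) = W + 3*Q (G(W, Q) = (Q + W) + 2*Q = W + 3*Q)
T(k) = -66*k (T(k) = 3*(-11*(k + k)) = 3*(-22*k) = -66*k)
-30*G(4, -3) + T(y(0)) = -30*(4 + 3*(-3)) - 66*0 = -30*(4 - 9) + 0 = -30*(-5) + 0 = 150 + 0 = 150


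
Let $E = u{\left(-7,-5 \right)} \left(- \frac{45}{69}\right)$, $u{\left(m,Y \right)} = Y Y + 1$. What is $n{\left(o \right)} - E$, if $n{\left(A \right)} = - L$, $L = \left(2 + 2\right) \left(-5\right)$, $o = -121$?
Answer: $\frac{850}{23} \approx 36.957$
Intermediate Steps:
$u{\left(m,Y \right)} = 1 + Y^{2}$ ($u{\left(m,Y \right)} = Y^{2} + 1 = 1 + Y^{2}$)
$L = -20$ ($L = 4 \left(-5\right) = -20$)
$E = - \frac{390}{23}$ ($E = \left(1 + \left(-5\right)^{2}\right) \left(- \frac{45}{69}\right) = \left(1 + 25\right) \left(\left(-45\right) \frac{1}{69}\right) = 26 \left(- \frac{15}{23}\right) = - \frac{390}{23} \approx -16.957$)
$n{\left(A \right)} = 20$ ($n{\left(A \right)} = \left(-1\right) \left(-20\right) = 20$)
$n{\left(o \right)} - E = 20 - - \frac{390}{23} = 20 + \frac{390}{23} = \frac{850}{23}$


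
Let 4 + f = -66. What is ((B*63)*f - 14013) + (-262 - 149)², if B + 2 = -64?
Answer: 445968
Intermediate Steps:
B = -66 (B = -2 - 64 = -66)
f = -70 (f = -4 - 66 = -70)
((B*63)*f - 14013) + (-262 - 149)² = (-66*63*(-70) - 14013) + (-262 - 149)² = (-4158*(-70) - 14013) + (-411)² = (291060 - 14013) + 168921 = 277047 + 168921 = 445968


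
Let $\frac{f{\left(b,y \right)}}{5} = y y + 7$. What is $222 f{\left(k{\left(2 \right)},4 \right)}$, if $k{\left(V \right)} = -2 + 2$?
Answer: $25530$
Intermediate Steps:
$k{\left(V \right)} = 0$
$f{\left(b,y \right)} = 35 + 5 y^{2}$ ($f{\left(b,y \right)} = 5 \left(y y + 7\right) = 5 \left(y^{2} + 7\right) = 5 \left(7 + y^{2}\right) = 35 + 5 y^{2}$)
$222 f{\left(k{\left(2 \right)},4 \right)} = 222 \left(35 + 5 \cdot 4^{2}\right) = 222 \left(35 + 5 \cdot 16\right) = 222 \left(35 + 80\right) = 222 \cdot 115 = 25530$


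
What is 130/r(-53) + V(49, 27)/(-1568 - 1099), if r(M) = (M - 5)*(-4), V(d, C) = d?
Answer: 23953/44196 ≈ 0.54197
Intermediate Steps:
r(M) = 20 - 4*M (r(M) = (-5 + M)*(-4) = 20 - 4*M)
130/r(-53) + V(49, 27)/(-1568 - 1099) = 130/(20 - 4*(-53)) + 49/(-1568 - 1099) = 130/(20 + 212) + 49/(-2667) = 130/232 + 49*(-1/2667) = 130*(1/232) - 7/381 = 65/116 - 7/381 = 23953/44196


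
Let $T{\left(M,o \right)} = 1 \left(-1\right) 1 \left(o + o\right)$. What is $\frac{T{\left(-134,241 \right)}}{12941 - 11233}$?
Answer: $- \frac{241}{854} \approx -0.2822$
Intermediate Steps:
$T{\left(M,o \right)} = - 2 o$ ($T{\left(M,o \right)} = - 1 \cdot 2 o = - 2 o$)
$\frac{T{\left(-134,241 \right)}}{12941 - 11233} = \frac{\left(-2\right) 241}{12941 - 11233} = - \frac{482}{1708} = \left(-482\right) \frac{1}{1708} = - \frac{241}{854}$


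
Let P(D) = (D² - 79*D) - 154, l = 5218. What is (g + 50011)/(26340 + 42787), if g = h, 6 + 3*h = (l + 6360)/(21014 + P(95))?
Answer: 1678807919/2320593390 ≈ 0.72344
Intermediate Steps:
P(D) = -154 + D² - 79*D
h = -61351/33570 (h = -2 + ((5218 + 6360)/(21014 + (-154 + 95² - 79*95)))/3 = -2 + (11578/(21014 + (-154 + 9025 - 7505)))/3 = -2 + (11578/(21014 + 1366))/3 = -2 + (11578/22380)/3 = -2 + (11578*(1/22380))/3 = -2 + (⅓)*(5789/11190) = -2 + 5789/33570 = -61351/33570 ≈ -1.8276)
g = -61351/33570 ≈ -1.8276
(g + 50011)/(26340 + 42787) = (-61351/33570 + 50011)/(26340 + 42787) = (1678807919/33570)/69127 = (1678807919/33570)*(1/69127) = 1678807919/2320593390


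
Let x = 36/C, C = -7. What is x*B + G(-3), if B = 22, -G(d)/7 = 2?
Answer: -890/7 ≈ -127.14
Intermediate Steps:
G(d) = -14 (G(d) = -7*2 = -14)
x = -36/7 (x = 36/(-7) = 36*(-⅐) = -36/7 ≈ -5.1429)
x*B + G(-3) = -36/7*22 - 14 = -792/7 - 14 = -890/7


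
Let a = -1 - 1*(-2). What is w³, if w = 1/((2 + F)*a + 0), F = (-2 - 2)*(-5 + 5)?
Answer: ⅛ ≈ 0.12500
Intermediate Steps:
F = 0 (F = -4*0 = 0)
a = 1 (a = -1 + 2 = 1)
w = ½ (w = 1/((2 + 0)*1 + 0) = 1/(2*1 + 0) = 1/(2 + 0) = 1/2 = ½ ≈ 0.50000)
w³ = (½)³ = ⅛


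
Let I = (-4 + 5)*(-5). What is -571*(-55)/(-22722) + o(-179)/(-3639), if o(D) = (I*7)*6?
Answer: -36503725/27561786 ≈ -1.3244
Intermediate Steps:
I = -5 (I = 1*(-5) = -5)
o(D) = -210 (o(D) = -5*7*6 = -35*6 = -210)
-571*(-55)/(-22722) + o(-179)/(-3639) = -571*(-55)/(-22722) - 210/(-3639) = 31405*(-1/22722) - 210*(-1/3639) = -31405/22722 + 70/1213 = -36503725/27561786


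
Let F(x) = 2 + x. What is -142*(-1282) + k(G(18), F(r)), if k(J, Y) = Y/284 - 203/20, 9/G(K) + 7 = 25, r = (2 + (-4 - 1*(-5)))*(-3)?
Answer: 64622008/355 ≈ 1.8203e+5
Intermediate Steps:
r = -9 (r = (2 + (-4 + 5))*(-3) = (2 + 1)*(-3) = 3*(-3) = -9)
G(K) = 1/2 (G(K) = 9/(-7 + 25) = 9/18 = 9*(1/18) = 1/2)
k(J, Y) = -203/20 + Y/284 (k(J, Y) = Y*(1/284) - 203*1/20 = Y/284 - 203/20 = -203/20 + Y/284)
-142*(-1282) + k(G(18), F(r)) = -142*(-1282) + (-203/20 + (2 - 9)/284) = 182044 + (-203/20 + (1/284)*(-7)) = 182044 + (-203/20 - 7/284) = 182044 - 3612/355 = 64622008/355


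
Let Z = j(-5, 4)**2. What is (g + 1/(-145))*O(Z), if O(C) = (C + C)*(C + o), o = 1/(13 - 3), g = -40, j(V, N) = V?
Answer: -1456051/29 ≈ -50209.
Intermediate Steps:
o = 1/10 ≈ 0.10000
Z = 25 (Z = (-5)**2 = 25)
O(C) = 2*C*(1/10 + C) (O(C) = (C + C)*(C + 1/10) = (2*C)*(1/10 + C) = 2*C*(1/10 + C))
(g + 1/(-145))*O(Z) = (-40 + 1/(-145))*((1/5)*25*(1 + 10*25)) = (-40 - 1/145)*((1/5)*25*(1 + 250)) = -5801*25*251/725 = -5801/145*1255 = -1456051/29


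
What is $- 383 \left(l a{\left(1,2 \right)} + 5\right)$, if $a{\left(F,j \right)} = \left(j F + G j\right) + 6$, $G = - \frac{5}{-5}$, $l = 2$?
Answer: $-9575$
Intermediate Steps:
$G = 1$ ($G = \left(-5\right) \left(- \frac{1}{5}\right) = 1$)
$a{\left(F,j \right)} = 6 + j + F j$ ($a{\left(F,j \right)} = \left(j F + 1 j\right) + 6 = \left(F j + j\right) + 6 = \left(j + F j\right) + 6 = 6 + j + F j$)
$- 383 \left(l a{\left(1,2 \right)} + 5\right) = - 383 \left(2 \left(6 + 2 + 1 \cdot 2\right) + 5\right) = - 383 \left(2 \left(6 + 2 + 2\right) + 5\right) = - 383 \left(2 \cdot 10 + 5\right) = - 383 \left(20 + 5\right) = \left(-383\right) 25 = -9575$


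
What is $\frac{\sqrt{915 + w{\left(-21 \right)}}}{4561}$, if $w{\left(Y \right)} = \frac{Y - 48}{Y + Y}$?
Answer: $\frac{\sqrt{179662}}{63854} \approx 0.006638$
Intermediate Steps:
$w{\left(Y \right)} = \frac{-48 + Y}{2 Y}$
$\frac{\sqrt{915 + w{\left(-21 \right)}}}{4561} = \frac{\sqrt{915 + \frac{-48 - 21}{2 \left(-21\right)}}}{4561} = \sqrt{915 + \frac{1}{2} \left(- \frac{1}{21}\right) \left(-69\right)} \frac{1}{4561} = \sqrt{915 + \frac{23}{14}} \cdot \frac{1}{4561} = \sqrt{\frac{12833}{14}} \cdot \frac{1}{4561} = \frac{\sqrt{179662}}{14} \cdot \frac{1}{4561} = \frac{\sqrt{179662}}{63854}$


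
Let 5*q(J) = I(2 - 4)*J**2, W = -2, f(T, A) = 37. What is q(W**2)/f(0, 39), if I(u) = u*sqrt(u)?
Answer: -32*I*sqrt(2)/185 ≈ -0.24462*I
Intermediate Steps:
I(u) = u**(3/2)
q(J) = -2*I*sqrt(2)*J**2/5 (q(J) = ((2 - 4)**(3/2)*J**2)/5 = ((-2)**(3/2)*J**2)/5 = ((-2*I*sqrt(2))*J**2)/5 = (-2*I*sqrt(2)*J**2)/5 = -2*I*sqrt(2)*J**2/5)
q(W**2)/f(0, 39) = -2*I*sqrt(2)*((-2)**2)**2/5/37 = -2/5*I*sqrt(2)*4**2*(1/37) = -2/5*I*sqrt(2)*16*(1/37) = -32*I*sqrt(2)/5*(1/37) = -32*I*sqrt(2)/185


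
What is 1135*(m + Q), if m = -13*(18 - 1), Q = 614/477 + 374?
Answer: 83530325/477 ≈ 1.7512e+5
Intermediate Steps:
Q = 179012/477 (Q = 614*(1/477) + 374 = 614/477 + 374 = 179012/477 ≈ 375.29)
m = -221 (m = -13*17 = -221)
1135*(m + Q) = 1135*(-221 + 179012/477) = 1135*(73595/477) = 83530325/477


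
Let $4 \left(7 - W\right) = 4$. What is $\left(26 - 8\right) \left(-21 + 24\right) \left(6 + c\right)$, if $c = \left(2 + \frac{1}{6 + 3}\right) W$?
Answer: $1008$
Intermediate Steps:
$W = 6$ ($W = 7 - 1 = 6$)
$c = \frac{38}{3}$ ($c = \left(2 + \frac{1}{6 + 3}\right) 6 = \left(2 + \frac{1}{9}\right) 6 = \frac{19}{9} \cdot 6 = \frac{38}{3} \approx 12.667$)
$\left(26 - 8\right) \left(-21 + 24\right) \left(6 + c\right) = \left(26 - 8\right) \left(-21 + 24\right) \left(6 + \frac{38}{3}\right) = 18 \cdot 3 \cdot \frac{56}{3} = 54 \cdot \frac{56}{3} = 1008$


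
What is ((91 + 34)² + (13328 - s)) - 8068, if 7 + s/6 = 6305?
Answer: -16903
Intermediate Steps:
s = 37788 (s = -42 + 6*6305 = -42 + 37830 = 37788)
((91 + 34)² + (13328 - s)) - 8068 = ((91 + 34)² + (13328 - 1*37788)) - 8068 = (125² + (13328 - 37788)) - 8068 = (15625 - 24460) - 8068 = -8835 - 8068 = -16903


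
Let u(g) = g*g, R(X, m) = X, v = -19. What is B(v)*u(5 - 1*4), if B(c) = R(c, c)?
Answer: -19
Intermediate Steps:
B(c) = c
u(g) = g**2
B(v)*u(5 - 1*4) = -19*(5 - 1*4)**2 = -19*(5 - 4)**2 = -19*1**2 = -19*1 = -19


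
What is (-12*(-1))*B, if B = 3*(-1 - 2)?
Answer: -108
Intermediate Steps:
B = -9 (B = 3*(-3) = -9)
(-12*(-1))*B = -12*(-1)*(-9) = 12*(-9) = -108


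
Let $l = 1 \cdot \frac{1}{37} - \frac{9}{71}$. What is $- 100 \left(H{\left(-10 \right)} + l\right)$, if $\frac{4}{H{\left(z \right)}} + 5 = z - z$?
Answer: $\frac{236360}{2627} \approx 89.973$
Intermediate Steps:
$H{\left(z \right)} = - \frac{4}{5}$ ($H{\left(z \right)} = \frac{4}{-5 + \left(z - z\right)} = \frac{4}{-5 + 0} = \frac{4}{-5} = 4 \left(- \frac{1}{5}\right) = - \frac{4}{5}$)
$l = - \frac{262}{2627}$ ($l = 1 \cdot \frac{1}{37} - \frac{9}{71} = \frac{1}{37} - \frac{9}{71} = - \frac{262}{2627} \approx -0.099734$)
$- 100 \left(H{\left(-10 \right)} + l\right) = - 100 \left(- \frac{4}{5} - \frac{262}{2627}\right) = \left(-100\right) \left(- \frac{11818}{13135}\right) = \frac{236360}{2627}$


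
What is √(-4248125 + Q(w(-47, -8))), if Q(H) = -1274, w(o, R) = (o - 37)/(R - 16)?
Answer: 11*I*√35119 ≈ 2061.4*I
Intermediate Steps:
w(o, R) = (-37 + o)/(-16 + R)
√(-4248125 + Q(w(-47, -8))) = √(-4248125 - 1274) = √(-4249399) = 11*I*√35119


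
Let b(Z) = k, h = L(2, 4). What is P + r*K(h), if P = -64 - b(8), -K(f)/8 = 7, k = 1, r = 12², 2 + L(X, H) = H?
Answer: -8129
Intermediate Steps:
L(X, H) = -2 + H
r = 144
h = 2 (h = -2 + 4 = 2)
b(Z) = 1
K(f) = -56 (K(f) = -8*7 = -56)
P = -65 (P = -64 - 1*1 = -64 - 1 = -65)
P + r*K(h) = -65 + 144*(-56) = -65 - 8064 = -8129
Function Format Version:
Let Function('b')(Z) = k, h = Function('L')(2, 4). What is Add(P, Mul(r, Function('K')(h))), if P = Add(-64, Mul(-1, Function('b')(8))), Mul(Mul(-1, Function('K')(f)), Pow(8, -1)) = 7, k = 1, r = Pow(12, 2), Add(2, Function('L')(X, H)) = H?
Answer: -8129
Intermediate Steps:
Function('L')(X, H) = Add(-2, H)
r = 144
h = 2 (h = Add(-2, 4) = 2)
Function('b')(Z) = 1
Function('K')(f) = -56 (Function('K')(f) = Mul(-8, 7) = -56)
P = -65 (P = Add(-64, Mul(-1, 1)) = Add(-64, -1) = -65)
Add(P, Mul(r, Function('K')(h))) = Add(-65, Mul(144, -56)) = Add(-65, -8064) = -8129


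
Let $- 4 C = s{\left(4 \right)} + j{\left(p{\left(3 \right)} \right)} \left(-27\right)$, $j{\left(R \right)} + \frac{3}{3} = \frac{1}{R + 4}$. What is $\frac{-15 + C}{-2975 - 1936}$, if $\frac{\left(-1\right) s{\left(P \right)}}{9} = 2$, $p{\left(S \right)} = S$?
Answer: $\frac{38}{11459} \approx 0.0033162$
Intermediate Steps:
$j{\left(R \right)} = -1 + \frac{1}{4 + R}$ ($j{\left(R \right)} = -1 + \frac{1}{R + 4} = -1 + \frac{1}{4 + R}$)
$s{\left(P \right)} = -18$ ($s{\left(P \right)} = \left(-9\right) 2 = -18$)
$C = - \frac{9}{7}$ ($C = - \frac{-18 + \frac{-3 - 3}{4 + 3} \left(-27\right)}{4} = - \frac{-18 + \frac{-3 - 3}{7} \left(-27\right)}{4} = - \frac{-18 + \frac{1}{7} \left(-6\right) \left(-27\right)}{4} = - \frac{-18 - - \frac{162}{7}}{4} = - \frac{-18 + \frac{162}{7}}{4} = \left(- \frac{1}{4}\right) \frac{36}{7} = - \frac{9}{7} \approx -1.2857$)
$\frac{-15 + C}{-2975 - 1936} = \frac{-15 - \frac{9}{7}}{-2975 - 1936} = - \frac{114}{7 \left(-4911\right)} = \left(- \frac{114}{7}\right) \left(- \frac{1}{4911}\right) = \frac{38}{11459}$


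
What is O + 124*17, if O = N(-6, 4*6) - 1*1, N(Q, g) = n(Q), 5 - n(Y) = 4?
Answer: 2108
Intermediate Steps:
n(Y) = 1 (n(Y) = 5 - 1*4 = 5 - 4 = 1)
N(Q, g) = 1
O = 0 (O = 1 - 1*1 = 1 - 1 = 0)
O + 124*17 = 0 + 124*17 = 0 + 2108 = 2108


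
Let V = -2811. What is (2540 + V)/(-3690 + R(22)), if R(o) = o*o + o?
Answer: 271/3184 ≈ 0.085113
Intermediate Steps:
R(o) = o + o² (R(o) = o² + o = o + o²)
(2540 + V)/(-3690 + R(22)) = (2540 - 2811)/(-3690 + 22*(1 + 22)) = -271/(-3690 + 22*23) = -271/(-3690 + 506) = -271/(-3184) = -271*(-1/3184) = 271/3184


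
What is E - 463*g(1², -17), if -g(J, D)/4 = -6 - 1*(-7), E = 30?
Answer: 1882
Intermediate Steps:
g(J, D) = -4 (g(J, D) = -4*(-6 - 1*(-7)) = -4*(-6 + 7) = -4*1 = -4)
E - 463*g(1², -17) = 30 - 463*(-4) = 30 + 1852 = 1882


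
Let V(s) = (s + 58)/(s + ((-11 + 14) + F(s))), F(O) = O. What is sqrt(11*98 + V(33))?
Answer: sqrt(5138637)/69 ≈ 32.853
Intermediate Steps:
V(s) = (58 + s)/(3 + 2*s) (V(s) = (s + 58)/(s + ((-11 + 14) + s)) = (58 + s)/(s + (3 + s)) = (58 + s)/(3 + 2*s))
sqrt(11*98 + V(33)) = sqrt(11*98 + (58 + 33)/(3 + 2*33)) = sqrt(1078 + 91/(3 + 66)) = sqrt(1078 + 91/69) = sqrt(74473/69) = sqrt(5138637)/69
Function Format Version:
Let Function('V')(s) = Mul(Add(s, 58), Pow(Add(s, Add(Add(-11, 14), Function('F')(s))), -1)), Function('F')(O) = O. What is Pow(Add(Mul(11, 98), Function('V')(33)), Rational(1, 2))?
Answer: Mul(Rational(1, 69), Pow(5138637, Rational(1, 2))) ≈ 32.853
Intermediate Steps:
Function('V')(s) = Mul(Pow(Add(3, Mul(2, s)), -1), Add(58, s)) (Function('V')(s) = Mul(Add(s, 58), Pow(Add(s, Add(Add(-11, 14), s)), -1)) = Mul(Add(58, s), Pow(Add(s, Add(3, s)), -1)) = Mul(Add(58, s), Pow(Add(3, Mul(2, s)), -1)) = Mul(Pow(Add(3, Mul(2, s)), -1), Add(58, s)))
Pow(Add(Mul(11, 98), Function('V')(33)), Rational(1, 2)) = Pow(Add(Mul(11, 98), Mul(Pow(Add(3, Mul(2, 33)), -1), Add(58, 33))), Rational(1, 2)) = Pow(Add(1078, Mul(Pow(Add(3, 66), -1), 91)), Rational(1, 2)) = Pow(Add(1078, Mul(Pow(69, -1), 91)), Rational(1, 2)) = Pow(Add(1078, Mul(Rational(1, 69), 91)), Rational(1, 2)) = Pow(Add(1078, Rational(91, 69)), Rational(1, 2)) = Pow(Rational(74473, 69), Rational(1, 2)) = Mul(Rational(1, 69), Pow(5138637, Rational(1, 2)))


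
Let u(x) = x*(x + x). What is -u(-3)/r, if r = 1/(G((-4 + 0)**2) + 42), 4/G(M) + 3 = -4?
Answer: -5220/7 ≈ -745.71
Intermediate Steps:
G(M) = -4/7 (G(M) = 4/(-3 - 4) = 4/(-7) = 4*(-1/7) = -4/7)
r = 7/290 (r = 1/(-4/7 + 42) = 1/(290/7) = 7/290 ≈ 0.024138)
u(x) = 2*x**2 (u(x) = x*(2*x) = 2*x**2)
-u(-3)/r = -2*(-3)**2/7/290 = -290*2*9/7 = -290*18/7 = -1*5220/7 = -5220/7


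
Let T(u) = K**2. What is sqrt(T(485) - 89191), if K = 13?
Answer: I*sqrt(89022) ≈ 298.37*I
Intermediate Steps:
T(u) = 169 (T(u) = 13**2 = 169)
sqrt(T(485) - 89191) = sqrt(169 - 89191) = sqrt(-89022) = I*sqrt(89022)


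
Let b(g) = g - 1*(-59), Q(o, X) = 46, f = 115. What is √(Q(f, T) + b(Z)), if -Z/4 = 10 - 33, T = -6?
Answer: √197 ≈ 14.036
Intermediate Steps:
Z = 92 (Z = -4*(10 - 33) = -4*(-23) = 92)
b(g) = 59 + g (b(g) = g + 59 = 59 + g)
√(Q(f, T) + b(Z)) = √(46 + (59 + 92)) = √(46 + 151) = √197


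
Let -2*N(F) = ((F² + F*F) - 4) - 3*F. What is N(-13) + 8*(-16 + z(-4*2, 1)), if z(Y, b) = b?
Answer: -613/2 ≈ -306.50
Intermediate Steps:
N(F) = 2 - F² + 3*F/2 (N(F) = -(((F² + F*F) - 4) - 3*F)/2 = -(((F² + F²) - 4) - 3*F)/2 = -((2*F² - 4) - 3*F)/2 = -((-4 + 2*F²) - 3*F)/2 = -(-4 - 3*F + 2*F²)/2 = 2 - F² + 3*F/2)
N(-13) + 8*(-16 + z(-4*2, 1)) = (2 - 1*(-13)² + (3/2)*(-13)) + 8*(-16 + 1) = (2 - 1*169 - 39/2) + 8*(-15) = (2 - 169 - 39/2) - 120 = -373/2 - 120 = -613/2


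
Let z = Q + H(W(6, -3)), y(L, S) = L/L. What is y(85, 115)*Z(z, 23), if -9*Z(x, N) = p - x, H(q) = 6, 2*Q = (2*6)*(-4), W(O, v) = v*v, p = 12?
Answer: -10/3 ≈ -3.3333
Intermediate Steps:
y(L, S) = 1
W(O, v) = v**2
Q = -24 (Q = ((2*6)*(-4))/2 = (12*(-4))/2 = (1/2)*(-48) = -24)
z = -18 (z = -24 + 6 = -18)
Z(x, N) = -4/3 + x/9 (Z(x, N) = -(12 - x)/9 = -4/3 + x/9)
y(85, 115)*Z(z, 23) = 1*(-4/3 + (1/9)*(-18)) = 1*(-4/3 - 2) = 1*(-10/3) = -10/3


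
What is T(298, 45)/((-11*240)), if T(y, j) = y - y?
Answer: 0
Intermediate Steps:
T(y, j) = 0
T(298, 45)/((-11*240)) = 0/((-11*240)) = 0/(-2640) = 0*(-1/2640) = 0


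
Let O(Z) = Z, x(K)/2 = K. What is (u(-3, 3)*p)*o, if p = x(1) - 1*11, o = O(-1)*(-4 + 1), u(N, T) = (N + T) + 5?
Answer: -135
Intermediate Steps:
x(K) = 2*K
u(N, T) = 5 + N + T
o = 3 (o = -(-4 + 1) = -1*(-3) = 3)
p = -9 (p = 2*1 - 1*11 = 2 - 11 = -9)
(u(-3, 3)*p)*o = ((5 - 3 + 3)*(-9))*3 = (5*(-9))*3 = -45*3 = -135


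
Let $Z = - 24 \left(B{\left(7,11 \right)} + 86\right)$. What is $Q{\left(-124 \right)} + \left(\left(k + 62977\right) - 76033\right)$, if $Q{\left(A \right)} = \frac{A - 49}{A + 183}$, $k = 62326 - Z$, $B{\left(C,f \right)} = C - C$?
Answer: $\frac{3028533}{59} \approx 51331.0$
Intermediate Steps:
$B{\left(C,f \right)} = 0$
$Z = -2064$ ($Z = - 24 \left(0 + 86\right) = \left(-24\right) 86 = -2064$)
$k = 64390$ ($k = 62326 - -2064 = 62326 + 2064 = 64390$)
$Q{\left(A \right)} = \frac{-49 + A}{183 + A}$
$Q{\left(-124 \right)} + \left(\left(k + 62977\right) - 76033\right) = \frac{-49 - 124}{183 - 124} + \left(\left(64390 + 62977\right) - 76033\right) = \frac{1}{59} \left(-173\right) + \left(127367 - 76033\right) = \frac{1}{59} \left(-173\right) + 51334 = - \frac{173}{59} + 51334 = \frac{3028533}{59}$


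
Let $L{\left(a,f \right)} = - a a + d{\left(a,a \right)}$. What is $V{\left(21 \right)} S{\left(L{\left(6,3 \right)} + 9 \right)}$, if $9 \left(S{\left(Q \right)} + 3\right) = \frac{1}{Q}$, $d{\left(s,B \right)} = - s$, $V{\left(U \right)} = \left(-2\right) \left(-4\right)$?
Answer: $- \frac{7136}{297} \approx -24.027$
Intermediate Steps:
$V{\left(U \right)} = 8$
$L{\left(a,f \right)} = - a - a^{2}$ ($L{\left(a,f \right)} = - a a - a = - a^{2} - a = - a - a^{2}$)
$S{\left(Q \right)} = -3 + \frac{1}{9 Q}$
$V{\left(21 \right)} S{\left(L{\left(6,3 \right)} + 9 \right)} = 8 \left(-3 + \frac{1}{9 \left(6 \left(-1 - 6\right) + 9\right)}\right) = 8 \left(-3 + \frac{1}{9 \left(6 \left(-7\right) + 9\right)}\right) = 8 \left(-3 + \frac{1}{9 \left(-42 + 9\right)}\right) = 8 \left(-3 + \frac{1}{9 \left(-33\right)}\right) = 8 \left(-3 + \frac{1}{9} \left(- \frac{1}{33}\right)\right) = 8 \left(-3 - \frac{1}{297}\right) = 8 \left(- \frac{892}{297}\right) = - \frac{7136}{297}$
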